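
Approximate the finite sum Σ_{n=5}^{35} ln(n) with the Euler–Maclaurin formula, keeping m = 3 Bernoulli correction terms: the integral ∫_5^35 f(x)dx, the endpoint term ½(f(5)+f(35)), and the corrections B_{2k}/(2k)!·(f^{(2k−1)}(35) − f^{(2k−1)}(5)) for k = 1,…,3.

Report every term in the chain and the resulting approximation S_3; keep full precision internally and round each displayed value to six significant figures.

Integral: ∫_5^35 ln(x) dx = 86.3900.
½[f(5) + f(35)] = ½[1.60944 + 3.55535] = 2.58239.
Integral + boundary = 88.9724.
Order-1 term: 1/12 · (0.0285714 − 0.200000) = -0.0142857.
After k=1: 88.9581.
Order-2 term: −1/720 · (4.66472e-05 − 0.0160000) = 2.21574e-05.
After k=2: 88.9581.
Order-3 term: 1/30240 · (4.56952e-07 − 0.00768000) = -2.53953e-07.

S_3 ≈ 88.9581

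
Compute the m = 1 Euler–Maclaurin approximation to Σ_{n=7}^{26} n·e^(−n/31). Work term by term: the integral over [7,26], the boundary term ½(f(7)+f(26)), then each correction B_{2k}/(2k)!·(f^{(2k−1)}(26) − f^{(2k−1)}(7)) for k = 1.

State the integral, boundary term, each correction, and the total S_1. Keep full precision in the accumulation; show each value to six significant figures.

S_1 ≈ 184.443

The integral term ∫_7^26 x·e^(−x/31) dx = 176.076.
Endpoint term: (f(7) + f(26))/2 = (5.58511 + 11.2390)/2 = 8.41204.
Running total after boundary: 184.488.
Correction k=1: B_{2}/2! · (f^{(1)}(26) − f^{(1)}(7)) = 1/12 · (0.0697206 − 0.617708) = -0.0456656.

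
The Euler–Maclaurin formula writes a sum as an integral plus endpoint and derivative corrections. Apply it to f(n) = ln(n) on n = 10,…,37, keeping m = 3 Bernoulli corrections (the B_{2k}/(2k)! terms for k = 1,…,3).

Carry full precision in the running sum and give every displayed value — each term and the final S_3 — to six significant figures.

S_3 ≈ 86.5288

The integral term ∫_10^37 ln(x) dx = 83.5781.
Boundary: ½(f(10) + f(37)) = ½(2.30259 + 3.61092) = 2.95675.
Running total after boundary: 86.5349.
k=1: B_{2}/(2)! × [f^{(1)}(37) − f^{(1)}(10)] = 1/12 × (0.0270270 − 0.100000) = -0.00608108.
Running total after k=1: 86.5288.
k=2: B_{4}/(4)! × [f^{(3)}(37) − f^{(3)}(10)] = −1/720 × (3.94843e-05 − 0.00200000) = 2.72294e-06.
Running total after k=2: 86.5288.
k=3: B_{6}/(6)! × [f^{(5)}(37) − f^{(5)}(10)] = 1/30240 × (3.46101e-07 − 0.000240000) = -7.92506e-09.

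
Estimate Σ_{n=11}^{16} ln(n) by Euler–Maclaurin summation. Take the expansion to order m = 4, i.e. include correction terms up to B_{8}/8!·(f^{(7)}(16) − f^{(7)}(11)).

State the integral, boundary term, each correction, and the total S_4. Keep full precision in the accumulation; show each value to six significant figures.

Integral: ∫_11^16 ln(x) dx = 12.9846.
Endpoint term: (f(11) + f(16))/2 = (2.39790 + 2.77259)/2 = 2.58524.
Running total after boundary: 15.5698.
Order-1 term: 1/12 · (0.0625000 − 0.0909091) = -0.00236742.
Running total after k=1: 15.5674.
Order-2 term: −1/720 · (0.000488281 − 0.00150263) = 1.40882e-06.
Running total after k=2: 15.5674.
Order-3 term: 1/30240 · (2.28882e-05 − 0.000149021) = -4.17106e-09.
Running total after k=3: 15.5674.
Order-4 term: −1/1209600 · (2.68221e-06 − 3.69474e-05) = 2.83277e-11.

S_4 ≈ 15.5674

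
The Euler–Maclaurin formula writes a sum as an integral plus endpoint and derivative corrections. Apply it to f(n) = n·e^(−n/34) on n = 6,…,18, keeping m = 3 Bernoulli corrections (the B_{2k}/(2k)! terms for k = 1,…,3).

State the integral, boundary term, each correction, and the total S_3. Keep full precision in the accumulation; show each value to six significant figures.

S_3 ≈ 106.499

Integral: ∫_6^18 x·e^(−x/34) dx = 98.7180.
Boundary: ½(f(6) + f(18)) = ½(5.02934 + 10.6011) = 7.81523.
So far: 106.533.
k=1: B_{2}/(2)! × [f^{(1)}(18) − f^{(1)}(6)] = 1/12 × (0.277154 − 0.690302) = -0.0344290.
After k=1: 106.499.
k=2: B_{4}/(4)! × [f^{(3)}(18) − f^{(3)}(6)] = −1/720 × (0.00125870 − 0.00204736) = 1.09536e-06.
After k=2: 106.499.
k=3: B_{6}/(6)! × [f^{(5)}(18) − f^{(5)}(6)] = 1/30240 × (1.97028e-06 − 3.02558e-06) = -3.48975e-11.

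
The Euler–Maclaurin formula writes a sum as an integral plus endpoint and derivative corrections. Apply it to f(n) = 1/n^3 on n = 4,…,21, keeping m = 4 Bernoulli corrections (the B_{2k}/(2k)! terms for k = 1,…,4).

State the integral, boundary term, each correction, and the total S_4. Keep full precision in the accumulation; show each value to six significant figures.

The integral term ∫_4^21 1/x^3 dx = 0.0301162.
½[f(4) + f(21)] = ½[0.0156250 + 0.000107980] = 0.00786649.
Integral + boundary = 0.0379827.
Order-1 term: 1/12 · (-1.54257e-05 − (-0.0117188)) = 0.000975277.
Running total after k=1: 0.0389580.
Order-2 term: −1/720 · (-6.99577e-07 − (-0.0146484)) = -2.03441e-05.
Running total after k=2: 0.0389376.
Order-3 term: 1/30240 · (-6.66264e-08 − (-0.0384521)) = 1.27156e-06.
Running total after k=3: 0.0389389.
Order-4 term: −1/1209600 · (-1.08778e-08 − (-0.173035)) = -1.43051e-07.

S_4 ≈ 0.0389388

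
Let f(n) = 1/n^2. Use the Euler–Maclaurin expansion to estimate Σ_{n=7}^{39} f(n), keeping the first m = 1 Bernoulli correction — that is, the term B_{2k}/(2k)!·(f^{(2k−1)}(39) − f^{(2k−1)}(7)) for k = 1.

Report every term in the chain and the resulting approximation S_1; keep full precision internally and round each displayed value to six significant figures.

S_1 ≈ 0.128232

∫_7^39 1/x^2 dx evaluates to 0.117216.
Endpoint term: (f(7) + f(39))/2 = (0.0204082 + 0.000657462)/2 = 0.0105328.
Integral + boundary = 0.127749.
k=1: B_{2}/(2)! × [f^{(1)}(39) − f^{(1)}(7)] = 1/12 × (-3.37160e-05 − (-0.00583090)) = 0.000483099.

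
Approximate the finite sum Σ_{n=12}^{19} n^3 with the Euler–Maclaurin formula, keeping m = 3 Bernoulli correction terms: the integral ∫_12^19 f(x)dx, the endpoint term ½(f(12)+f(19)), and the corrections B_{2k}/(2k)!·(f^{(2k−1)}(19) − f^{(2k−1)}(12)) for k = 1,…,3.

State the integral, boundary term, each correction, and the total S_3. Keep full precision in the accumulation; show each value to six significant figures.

∫_12^19 x^3 dx evaluates to 27396.2.
Endpoint term: (f(12) + f(19))/2 = (1728.00 + 6859.00)/2 = 4293.50.
So far: 31689.8.
Order-1 term: 1/12 · (1083.00 − 432.000) = 54.2500.
After k=1: 31744.0.
Order-2 term: −1/720 · (6.00000 − 6.00000) = 0.00000.
After k=2: 31744.0.
Order-3 term: 1/30240 · (0.00000 − 0.00000) = 0.00000.

S_3 ≈ 31744.0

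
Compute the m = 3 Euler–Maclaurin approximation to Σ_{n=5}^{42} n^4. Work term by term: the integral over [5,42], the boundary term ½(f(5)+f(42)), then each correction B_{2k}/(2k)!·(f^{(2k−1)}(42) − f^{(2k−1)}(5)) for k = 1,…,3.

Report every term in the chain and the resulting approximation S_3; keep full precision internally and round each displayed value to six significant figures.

∫_5^42 x^4 dx evaluates to 2.61376e+07.
Endpoint term: (f(5) + f(42))/2 = (625.000 + 3.11170e+06)/2 = 1.55616e+06.
So far: 2.76938e+07.
k=1: B_{2}/(2)! × [f^{(1)}(42) − f^{(1)}(5)] = 1/12 × (296352 − 500.000) = 24654.3.
Partial sum through k=1: 2.77184e+07.
k=2: B_{4}/(4)! × [f^{(3)}(42) − f^{(3)}(5)] = −1/720 × (1008.00 − 120.000) = -1.23333.
Partial sum through k=2: 2.77184e+07.
k=3: B_{6}/(6)! × [f^{(5)}(42) − f^{(5)}(5)] = 1/30240 × (0.00000 − 0.00000) = 0.00000.

S_3 ≈ 2.77184e+07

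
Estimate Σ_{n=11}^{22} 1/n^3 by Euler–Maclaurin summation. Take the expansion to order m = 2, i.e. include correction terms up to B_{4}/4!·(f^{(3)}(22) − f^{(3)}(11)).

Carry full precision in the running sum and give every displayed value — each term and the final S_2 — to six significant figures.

Integral: ∫_11^22 1/x^3 dx = 0.00309917.
Endpoint term: (f(11) + f(22))/2 = (0.000751315 + 9.39144e-05)/2 = 0.000422615.
So far: 0.00352179.
Order-1 term: 1/12 · (-1.28065e-05 − (-0.000204904)) = 1.60081e-05.
Running total after k=1: 0.00353780.
Order-2 term: −1/720 · (-5.29194e-07 − (-3.38684e-05)) = -4.63045e-08.

S_2 ≈ 0.00353775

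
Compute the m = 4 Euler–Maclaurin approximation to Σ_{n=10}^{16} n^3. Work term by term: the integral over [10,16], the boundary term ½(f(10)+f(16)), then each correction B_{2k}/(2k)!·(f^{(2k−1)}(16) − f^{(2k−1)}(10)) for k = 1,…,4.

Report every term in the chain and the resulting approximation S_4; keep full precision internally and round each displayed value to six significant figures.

The integral term ∫_10^16 x^3 dx = 13884.0.
Endpoint term: (f(10) + f(16))/2 = (1000.00 + 4096.00)/2 = 2548.00.
Integral + boundary = 16432.0.
Order-1 term: 1/12 · (768.000 − 300.000) = 39.0000.
Running total after k=1: 16471.0.
Order-2 term: −1/720 · (6.00000 − 6.00000) = 0.00000.
Running total after k=2: 16471.0.
Order-3 term: 1/30240 · (0.00000 − 0.00000) = 0.00000.
Running total after k=3: 16471.0.
Order-4 term: −1/1209600 · (0.00000 − 0.00000) = 0.00000.

S_4 ≈ 16471.0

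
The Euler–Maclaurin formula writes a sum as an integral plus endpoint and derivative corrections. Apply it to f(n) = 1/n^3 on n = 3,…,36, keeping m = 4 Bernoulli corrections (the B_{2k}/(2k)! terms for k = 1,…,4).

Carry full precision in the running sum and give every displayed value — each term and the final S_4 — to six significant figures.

The integral term ∫_3^36 1/x^3 dx = 0.0551698.
Endpoint term: (f(3) + f(36))/2 = (0.0370370 + 2.14335e-05)/2 = 0.0185292.
Integral + boundary = 0.0736990.
Correction k=1: B_{2}/2! · (f^{(1)}(36) − f^{(1)}(3)) = 1/12 · (-1.78612e-06 − (-0.0370370)) = 0.00308627.
Running total after k=1: 0.0767853.
Correction k=2: B_{4}/4! · (f^{(3)}(36) − f^{(3)}(3)) = −1/720 · (-2.75636e-08 − (-0.0823045)) = -0.000114312.
Running total after k=2: 0.0766709.
Correction k=3: B_{6}/6! · (f^{(5)}(36) − f^{(5)}(3)) = 1/30240 · (-8.93265e-10 − (-0.384088)) = 1.27013e-05.
Running total after k=3: 0.0766836.
Correction k=4: B_{8}/8! · (f^{(7)}(36) − f^{(7)}(3)) = −1/1209600 · (-4.96259e-11 − (-3.07270)) = -2.54026e-06.

S_4 ≈ 0.0766811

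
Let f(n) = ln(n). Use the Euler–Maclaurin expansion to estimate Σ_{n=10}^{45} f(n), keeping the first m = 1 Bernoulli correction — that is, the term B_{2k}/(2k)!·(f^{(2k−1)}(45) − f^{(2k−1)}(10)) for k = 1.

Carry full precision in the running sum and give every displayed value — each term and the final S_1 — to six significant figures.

S_1 ≈ 116.322

The integral term ∫_10^45 ln(x) dx = 113.274.
Endpoint term: (f(10) + f(45))/2 = (2.30259 + 3.80666)/2 = 3.05462.
So far: 116.329.
k=1: B_{2}/(2)! × [f^{(1)}(45) − f^{(1)}(10)] = 1/12 × (0.0222222 − 0.100000) = -0.00648148.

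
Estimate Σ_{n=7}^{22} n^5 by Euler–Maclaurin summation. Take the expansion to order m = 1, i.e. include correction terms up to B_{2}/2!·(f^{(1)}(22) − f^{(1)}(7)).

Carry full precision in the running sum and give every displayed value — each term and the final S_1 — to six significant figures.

S_1 ≈ 2.15589e+07

∫_7^22 x^5 dx evaluates to 1.88770e+07.
Endpoint term: (f(7) + f(22))/2 = (16807.0 + 5.15363e+06)/2 = 2.58522e+06.
Running total after boundary: 2.14623e+07.
Correction k=1: B_{2}/2! · (f^{(1)}(22) − f^{(1)}(7)) = 1/12 · (1.17128e+06 − 12005.0) = 96606.2.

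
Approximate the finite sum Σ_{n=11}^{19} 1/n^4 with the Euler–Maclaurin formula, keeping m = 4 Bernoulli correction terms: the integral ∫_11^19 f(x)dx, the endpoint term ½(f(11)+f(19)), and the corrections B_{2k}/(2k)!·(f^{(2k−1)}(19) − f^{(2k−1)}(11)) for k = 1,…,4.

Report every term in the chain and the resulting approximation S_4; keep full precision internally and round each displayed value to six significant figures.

Integral: ∫_11^19 1/x^4 dx = 0.000201840.
Boundary: ½(f(11) + f(19)) = ½(6.83013e-05 + 7.67336e-06) = 3.79874e-05.
Running total after boundary: 0.000239828.
k=1: B_{2}/(2)! × [f^{(1)}(19) − f^{(1)}(11)] = 1/12 × (-1.61544e-06 − (-2.48369e-05)) = 1.93512e-06.
Partial sum through k=1: 0.000241763.
k=2: B_{4}/(4)! × [f^{(3)}(19) − f^{(3)}(11)] = −1/720 × (-1.34247e-07 − (-6.15790e-06)) = -8.36618e-09.
Partial sum through k=2: 0.000241754.
k=3: B_{6}/(6)! × [f^{(5)}(19) − f^{(5)}(11)] = 1/30240 × (-2.08251e-08 − (-2.84994e-06)) = 9.35553e-11.
Partial sum through k=3: 0.000241755.
k=4: B_{8}/(8)! × [f^{(7)}(19) − f^{(7)}(11)] = −1/1209600 × (-5.19185e-09 − (-2.11979e-06)) = -1.74818e-12.

S_4 ≈ 0.000241755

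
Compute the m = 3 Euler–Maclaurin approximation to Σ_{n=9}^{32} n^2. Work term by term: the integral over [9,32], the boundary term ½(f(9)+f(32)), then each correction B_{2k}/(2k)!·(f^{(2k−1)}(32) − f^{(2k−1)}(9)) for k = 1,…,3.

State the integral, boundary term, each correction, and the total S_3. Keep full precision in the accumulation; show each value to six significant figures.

Integral: ∫_9^32 x^2 dx = 10679.7.
½[f(9) + f(32)] = ½[81.0000 + 1024.00] = 552.500.
So far: 11232.2.
Correction k=1: B_{2}/2! · (f^{(1)}(32) − f^{(1)}(9)) = 1/12 · (64.0000 − 18.0000) = 3.83333.
After k=1: 11236.0.
Correction k=2: B_{4}/4! · (f^{(3)}(32) − f^{(3)}(9)) = −1/720 · (0.00000 − 0.00000) = 0.00000.
After k=2: 11236.0.
Correction k=3: B_{6}/6! · (f^{(5)}(32) − f^{(5)}(9)) = 1/30240 · (0.00000 − 0.00000) = 0.00000.

S_3 ≈ 11236.0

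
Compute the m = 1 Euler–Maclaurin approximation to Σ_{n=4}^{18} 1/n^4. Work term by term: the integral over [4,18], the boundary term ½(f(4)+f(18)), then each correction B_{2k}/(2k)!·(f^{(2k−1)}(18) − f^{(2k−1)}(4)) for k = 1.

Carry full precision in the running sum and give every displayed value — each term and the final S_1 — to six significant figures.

Integral: ∫_4^18 1/x^4 dx = 0.00515118.
Endpoint term: (f(4) + f(18))/2 = (0.00390625 + 9.52599e-06)/2 = 0.00195789.
So far: 0.00710907.
Order-1 term: 1/12 · (-2.11689e-06 − (-0.00390625)) = 0.000325344.

S_1 ≈ 0.00743441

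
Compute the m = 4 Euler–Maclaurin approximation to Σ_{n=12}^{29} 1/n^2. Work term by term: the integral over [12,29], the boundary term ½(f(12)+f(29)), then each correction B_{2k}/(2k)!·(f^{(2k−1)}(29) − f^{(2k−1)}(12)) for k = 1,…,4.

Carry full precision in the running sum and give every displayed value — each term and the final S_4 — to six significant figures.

∫_12^29 1/x^2 dx evaluates to 0.0488506.
½[f(12) + f(29)] = ½[0.00694444 + 0.00118906] = 0.00406675.
Running total after boundary: 0.0529173.
Order-1 term: 1/12 · (-8.20042e-05 − (-0.00115741)) = 8.96169e-05.
Running total after k=1: 0.0530069.
Order-2 term: −1/720 · (-1.17010e-06 − (-9.64506e-05)) = -1.32334e-07.
Running total after k=2: 0.0530068.
Order-3 term: 1/30240 · (-4.17394e-08 − (-2.00939e-05)) = 6.63100e-10.
Running total after k=3: 0.0530068.
Order-4 term: −1/1209600 · (-2.77932e-09 − (-7.81429e-06)) = -6.45793e-12.

S_4 ≈ 0.0530068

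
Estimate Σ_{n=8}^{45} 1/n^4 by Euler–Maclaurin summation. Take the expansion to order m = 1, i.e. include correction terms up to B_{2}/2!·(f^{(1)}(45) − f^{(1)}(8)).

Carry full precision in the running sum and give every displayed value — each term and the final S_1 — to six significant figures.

S_1 ≈ 0.000779747

The integral term ∫_8^45 1/x^4 dx = 0.000647384.
Boundary: ½(f(8) + f(45)) = ½(0.000244141 + 2.43865e-07) = 0.000122192.
Integral + boundary = 0.000769576.
k=1: B_{2}/(2)! × [f^{(1)}(45) − f^{(1)}(8)] = 1/12 × (-2.16769e-08 − (-0.000122070)) = 1.01707e-05.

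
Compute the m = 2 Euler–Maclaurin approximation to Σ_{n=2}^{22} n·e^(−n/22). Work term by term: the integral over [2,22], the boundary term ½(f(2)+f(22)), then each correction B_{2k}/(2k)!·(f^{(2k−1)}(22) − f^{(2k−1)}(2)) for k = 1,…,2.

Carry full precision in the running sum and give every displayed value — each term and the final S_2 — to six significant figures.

The integral term ∫_2^22 x·e^(−x/22) dx = 126.010.
½[f(2) + f(22)] = ½[1.82620 + 8.09335] = 4.95977.
Integral + boundary = 130.970.
Order-1 term: 1/12 · (0.00000 − 0.830092) = -0.0691743.
Partial sum through k=1: 130.900.
Order-2 term: −1/720 · (0.00152016 − 0.00548821) = 5.51117e-06.

S_2 ≈ 130.900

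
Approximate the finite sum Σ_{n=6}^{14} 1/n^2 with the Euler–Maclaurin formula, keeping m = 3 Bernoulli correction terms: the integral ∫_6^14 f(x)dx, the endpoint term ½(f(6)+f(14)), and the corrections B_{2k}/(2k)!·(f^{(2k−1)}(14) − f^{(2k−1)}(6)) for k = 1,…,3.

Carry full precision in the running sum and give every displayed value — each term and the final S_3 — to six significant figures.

S_3 ≈ 0.112385

∫_6^14 1/x^2 dx evaluates to 0.0952381.
½[f(6) + f(14)] = ½[0.0277778 + 0.00510204] = 0.0164399.
Integral + boundary = 0.111678.
Order-1 term: 1/12 · (-0.000728863 − (-0.00925926)) = 0.000710866.
Running total after k=1: 0.112389.
Order-2 term: −1/720 · (-4.46243e-05 − (-0.00308642)) = -4.22472e-06.
Running total after k=2: 0.112385.
Order-3 term: 1/30240 · (-6.83024e-06 − (-0.00257202)) = 8.48276e-08.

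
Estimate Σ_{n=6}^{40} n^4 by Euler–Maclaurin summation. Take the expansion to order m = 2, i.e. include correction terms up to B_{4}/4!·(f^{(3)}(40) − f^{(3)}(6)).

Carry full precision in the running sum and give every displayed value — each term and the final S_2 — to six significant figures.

Integral: ∫_6^40 x^4 dx = 2.04784e+07.
½[f(6) + f(40)] = ½[1296.00 + 2.56000e+06] = 1.28065e+06.
So far: 2.17591e+07.
Correction k=1: B_{2}/2! · (f^{(1)}(40) − f^{(1)}(6)) = 1/12 · (256000 − 864.000) = 21261.3.
After k=1: 2.17804e+07.
Correction k=2: B_{4}/4! · (f^{(3)}(40) − f^{(3)}(6)) = −1/720 · (960.000 − 144.000) = -1.13333.

S_2 ≈ 2.17804e+07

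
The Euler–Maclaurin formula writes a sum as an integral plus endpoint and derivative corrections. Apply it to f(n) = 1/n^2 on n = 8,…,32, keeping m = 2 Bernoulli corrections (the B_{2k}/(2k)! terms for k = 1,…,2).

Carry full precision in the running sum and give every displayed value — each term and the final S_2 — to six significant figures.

∫_8^32 1/x^2 dx evaluates to 0.0937500.
½[f(8) + f(32)] = ½[0.0156250 + 0.000976562] = 0.00830078.
So far: 0.102051.
Correction k=1: B_{2}/2! · (f^{(1)}(32) − f^{(1)}(8)) = 1/12 · (-6.10352e-05 − (-0.00390625)) = 0.000320435.
Partial sum through k=1: 0.102371.
Correction k=2: B_{4}/4! · (f^{(3)}(32) − f^{(3)}(8)) = −1/720 · (-7.15256e-07 − (-0.000732422)) = -1.01626e-06.

S_2 ≈ 0.102370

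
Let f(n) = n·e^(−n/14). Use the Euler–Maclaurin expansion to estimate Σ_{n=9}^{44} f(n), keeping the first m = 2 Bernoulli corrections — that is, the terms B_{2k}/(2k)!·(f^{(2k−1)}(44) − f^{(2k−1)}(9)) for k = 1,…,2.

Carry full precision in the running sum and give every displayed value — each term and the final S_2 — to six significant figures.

S_2 ≈ 137.551

Integral: ∫_9^44 x·e^(−x/14) dx = 134.258.
Endpoint term: (f(9) + f(44))/2 = (4.73209 + 1.89901)/2 = 3.31555.
So far: 137.574.
Correction k=1: B_{2}/2! · (f^{(1)}(44) − f^{(1)}(9)) = 1/12 · (-0.0924842 − 0.187781) = -0.0233555.
Running total after k=1: 137.551.
Correction k=2: B_{4}/4! · (f^{(3)}(44) − f^{(3)}(9)) = −1/720 · (-3.14572e-05 − 0.00632325) = 8.82599e-06.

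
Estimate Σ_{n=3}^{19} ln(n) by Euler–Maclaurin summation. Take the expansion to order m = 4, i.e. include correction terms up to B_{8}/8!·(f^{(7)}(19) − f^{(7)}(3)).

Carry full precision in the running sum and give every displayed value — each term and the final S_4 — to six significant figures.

∫_3^19 ln(x) dx evaluates to 36.6485.
Endpoint term: (f(3) + f(19))/2 = (1.09861 + 2.94444)/2 = 2.02153.
So far: 38.6700.
k=1: B_{2}/(2)! × [f^{(1)}(19) − f^{(1)}(3)] = 1/12 × (0.0526316 − 0.333333) = -0.0233918.
After k=1: 38.6466.
k=2: B_{4}/(4)! × [f^{(3)}(19) − f^{(3)}(3)] = −1/720 × (0.000291588 − 0.0740741) = 0.000102476.
After k=2: 38.6467.
k=3: B_{6}/(6)! × [f^{(5)}(19) − f^{(5)}(3)] = 1/30240 × (9.69267e-06 − 0.0987654) = -3.26573e-06.
After k=3: 38.6467.
k=4: B_{8}/(8)! × [f^{(7)}(19) − f^{(7)}(3)] = −1/1209600 × (8.05485e-07 − 0.329218) = 2.72170e-07.

S_4 ≈ 38.6467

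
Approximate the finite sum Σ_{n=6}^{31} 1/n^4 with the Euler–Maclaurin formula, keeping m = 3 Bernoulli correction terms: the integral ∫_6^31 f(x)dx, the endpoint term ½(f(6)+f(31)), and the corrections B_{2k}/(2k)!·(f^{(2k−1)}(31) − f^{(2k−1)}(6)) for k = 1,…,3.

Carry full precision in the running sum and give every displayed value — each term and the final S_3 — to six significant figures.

The integral term ∫_6^31 1/x^4 dx = 0.00153202.
Endpoint term: (f(6) + f(31))/2 = (0.000771605 + 1.08281e-06)/2 = 0.000386344.
Running total after boundary: 0.00191836.
Correction k=1: B_{2}/2! · (f^{(1)}(31) − f^{(1)}(6)) = 1/12 · (-1.39718e-07 − (-0.000514403)) = 4.28553e-05.
Running total after k=1: 0.00196122.
Correction k=2: B_{4}/4! · (f^{(3)}(31) − f^{(3)}(6)) = −1/720 · (-4.36164e-09 − (-0.000428669)) = -5.95368e-07.
Running total after k=2: 0.00196062.
Correction k=3: B_{6}/6! · (f^{(5)}(31) − f^{(5)}(6)) = 1/30240 · (-2.54164e-10 − (-0.000666819)) = 2.20509e-08.

S_3 ≈ 0.00196065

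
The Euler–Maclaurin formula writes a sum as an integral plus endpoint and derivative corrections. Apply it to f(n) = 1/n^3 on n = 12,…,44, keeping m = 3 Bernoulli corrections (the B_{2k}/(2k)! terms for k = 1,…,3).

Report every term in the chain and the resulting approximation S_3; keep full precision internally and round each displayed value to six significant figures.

∫_12^44 1/x^3 dx evaluates to 0.00321396.
Endpoint term: (f(12) + f(44))/2 = (0.000578704 + 1.17393e-05)/2 = 0.000295221.
So far: 0.00350918.
Order-1 term: 1/12 · (-8.00406e-07 − (-0.000144676)) = 1.19896e-05.
After k=1: 0.00352117.
Order-2 term: −1/720 · (-8.26866e-09 − (-2.00939e-05)) = -2.78967e-08.
After k=2: 0.00352114.
Order-3 term: 1/30240 · (-1.79382e-10 − (-5.86071e-06)) = 1.93801e-10.

S_3 ≈ 0.00352114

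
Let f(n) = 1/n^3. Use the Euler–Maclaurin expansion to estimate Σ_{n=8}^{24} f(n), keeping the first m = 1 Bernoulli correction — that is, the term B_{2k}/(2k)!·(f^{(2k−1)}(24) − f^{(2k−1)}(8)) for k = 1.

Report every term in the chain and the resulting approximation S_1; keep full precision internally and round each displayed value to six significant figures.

S_1 ≈ 0.00801746

∫_8^24 1/x^3 dx evaluates to 0.00694444.
Boundary: ½(f(8) + f(24)) = ½(0.00195312 + 7.23380e-05) = 0.00101273.
So far: 0.00795718.
k=1: B_{2}/(2)! × [f^{(1)}(24) − f^{(1)}(8)] = 1/12 × (-9.04225e-06 − (-0.000732422)) = 6.02816e-05.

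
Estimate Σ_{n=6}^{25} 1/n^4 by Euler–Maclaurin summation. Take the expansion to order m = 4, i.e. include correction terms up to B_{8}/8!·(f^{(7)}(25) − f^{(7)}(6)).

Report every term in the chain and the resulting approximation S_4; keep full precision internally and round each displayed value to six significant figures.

S_4 ≈ 0.00195122

∫_6^25 1/x^4 dx evaluates to 0.00152188.
Boundary: ½(f(6) + f(25)) = ½(0.000771605 + 2.56000e-06) = 0.000387082.
Integral + boundary = 0.00190896.
Correction k=1: B_{2}/2! · (f^{(1)}(25) − f^{(1)}(6)) = 1/12 · (-4.09600e-07 − (-0.000514403)) = 4.28328e-05.
Running total after k=1: 0.00195179.
Correction k=2: B_{4}/4! · (f^{(3)}(25) − f^{(3)}(6)) = −1/720 · (-1.96608e-08 − (-0.000428669)) = -5.95347e-07.
Running total after k=2: 0.00195120.
Correction k=3: B_{6}/6! · (f^{(5)}(25) − f^{(5)}(6)) = 1/30240 · (-1.76161e-09 − (-0.000666819)) = 2.20508e-08.
Running total after k=3: 0.00195122.
Correction k=4: B_{8}/8! · (f^{(7)}(25) − f^{(7)}(6)) = −1/1209600 · (-2.53672e-10 − (-0.00166705)) = -1.37818e-09.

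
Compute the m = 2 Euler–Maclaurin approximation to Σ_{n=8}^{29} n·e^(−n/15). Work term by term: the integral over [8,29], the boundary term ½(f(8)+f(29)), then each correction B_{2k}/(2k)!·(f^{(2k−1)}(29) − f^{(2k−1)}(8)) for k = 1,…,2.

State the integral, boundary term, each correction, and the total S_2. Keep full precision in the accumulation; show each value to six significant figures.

S_2 ≈ 111.324

The integral term ∫_8^29 x·e^(−x/15) dx = 106.914.
½[f(8) + f(29)] = ½[4.69317 + 4.19529] = 4.44423.
Integral + boundary = 111.358.
k=1: B_{2}/(2)! × [f^{(1)}(29) − f^{(1)}(8)] = 1/12 × (-0.135021 − 0.273768) = -0.0340658.
Running total after k=1: 111.324.
k=2: B_{4}/(4)! × [f^{(3)}(29) − f^{(3)}(8)] = −1/720 × (0.000685820 − 0.00643138) = 7.97995e-06.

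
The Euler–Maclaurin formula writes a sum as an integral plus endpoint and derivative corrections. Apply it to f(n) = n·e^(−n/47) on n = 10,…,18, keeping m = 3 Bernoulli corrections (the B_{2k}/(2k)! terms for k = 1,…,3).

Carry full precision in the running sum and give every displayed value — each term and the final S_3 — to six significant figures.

∫_10^18 x·e^(−x/47) dx evaluates to 82.5743.
½[f(10) + f(18)] = ½[8.08345 + 12.2729] = 10.1782.
Running total after boundary: 92.7525.
Correction k=1: B_{2}/2! · (f^{(1)}(18) − f^{(1)}(10)) = 1/12 · (0.420702 − 0.636357) = -0.0179712.
After k=1: 92.7345.
Correction k=2: B_{4}/4! · (f^{(3)}(18) − f^{(3)}(10)) = −1/720 · (0.000807767 − 0.00101994) = 2.94685e-07.
After k=2: 92.7345.
Correction k=3: B_{6}/6! · (f^{(5)}(18) − f^{(5)}(10)) = 1/30240 · (6.45127e-07 − 7.93031e-07) = -4.89102e-12.

S_3 ≈ 92.7345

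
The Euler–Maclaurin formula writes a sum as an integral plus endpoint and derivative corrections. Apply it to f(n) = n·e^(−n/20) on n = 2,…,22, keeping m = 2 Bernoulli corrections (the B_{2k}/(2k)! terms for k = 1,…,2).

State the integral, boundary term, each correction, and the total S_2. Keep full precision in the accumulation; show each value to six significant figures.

S_2 ≈ 123.013

∫_2^22 x·e^(−x/20) dx evaluates to 118.517.
Endpoint term: (f(2) + f(22))/2 = (1.80967 + 7.32316)/2 = 4.56642.
So far: 123.083.
Correction k=1: B_{2}/2! · (f^{(1)}(22) − f^{(1)}(2)) = 1/12 · (-0.0332871 − 0.814354) = -0.0706367.
After k=1: 123.013.
Correction k=2: B_{4}/4! · (f^{(3)}(22) − f^{(3)}(2)) = −1/720 · (0.00158114 − 0.00656007) = 6.91519e-06.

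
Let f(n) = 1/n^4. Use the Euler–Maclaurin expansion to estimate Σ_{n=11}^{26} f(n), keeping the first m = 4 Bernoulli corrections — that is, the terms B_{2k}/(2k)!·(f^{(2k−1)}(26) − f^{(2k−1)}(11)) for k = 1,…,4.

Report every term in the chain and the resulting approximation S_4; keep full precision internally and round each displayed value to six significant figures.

S_4 ≈ 0.000268751

The integral term ∫_11^26 1/x^4 dx = 0.000231473.
½[f(11) + f(26)] = ½[6.83013e-05 + 2.18830e-06] = 3.52448e-05.
So far: 0.000266718.
k=1: B_{2}/(2)! × [f^{(1)}(26) − f^{(1)}(11)] = 1/12 × (-3.36661e-07 − (-2.48369e-05)) = 2.04168e-06.
After k=1: 0.000268760.
k=2: B_{4}/(4)! × [f^{(3)}(26) − f^{(3)}(11)] = −1/720 × (-1.49406e-08 − (-6.15790e-06)) = -8.53188e-09.
After k=2: 0.000268751.
k=3: B_{6}/(6)! × [f^{(5)}(26) − f^{(5)}(11)] = 1/30240 × (-1.23768e-09 − (-2.84994e-06)) = 9.42030e-11.
After k=3: 0.000268751.
k=4: B_{8}/(8)! × [f^{(7)}(26) − f^{(7)}(11)] = −1/1209600 × (-1.64780e-10 − (-2.11979e-06)) = -1.75233e-12.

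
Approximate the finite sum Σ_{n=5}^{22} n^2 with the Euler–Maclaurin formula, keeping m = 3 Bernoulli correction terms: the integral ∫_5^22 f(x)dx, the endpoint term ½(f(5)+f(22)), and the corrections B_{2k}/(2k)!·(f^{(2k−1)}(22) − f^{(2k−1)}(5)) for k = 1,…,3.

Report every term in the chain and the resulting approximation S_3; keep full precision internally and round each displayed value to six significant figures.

Integral: ∫_5^22 x^2 dx = 3507.67.
Endpoint term: (f(5) + f(22))/2 = (25.0000 + 484.000)/2 = 254.500.
Running total after boundary: 3762.17.
Order-1 term: 1/12 · (44.0000 − 10.0000) = 2.83333.
Partial sum through k=1: 3765.00.
Order-2 term: −1/720 · (0.00000 − 0.00000) = 0.00000.
Partial sum through k=2: 3765.00.
Order-3 term: 1/30240 · (0.00000 − 0.00000) = 0.00000.

S_3 ≈ 3765.00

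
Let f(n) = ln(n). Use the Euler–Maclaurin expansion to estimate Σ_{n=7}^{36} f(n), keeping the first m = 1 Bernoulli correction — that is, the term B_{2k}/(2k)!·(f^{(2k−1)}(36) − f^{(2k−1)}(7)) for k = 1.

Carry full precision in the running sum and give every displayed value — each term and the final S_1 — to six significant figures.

∫_7^36 ln(x) dx evaluates to 86.3853.
Boundary: ½(f(7) + f(36)) = ½(1.94591 + 3.58352) = 2.76471.
So far: 89.1500.
Order-1 term: 1/12 · (0.0277778 − 0.142857) = -0.00958995.

S_1 ≈ 89.1404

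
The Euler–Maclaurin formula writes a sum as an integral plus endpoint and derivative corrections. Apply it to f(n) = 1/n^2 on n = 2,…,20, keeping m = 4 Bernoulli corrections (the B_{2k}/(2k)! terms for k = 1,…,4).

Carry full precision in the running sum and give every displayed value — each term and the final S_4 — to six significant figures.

S_4 ≈ 0.596142

∫_2^20 1/x^2 dx evaluates to 0.450000.
Boundary: ½(f(2) + f(20)) = ½(0.250000 + 0.00250000) = 0.126250.
Running total after boundary: 0.576250.
k=1: B_{2}/(2)! × [f^{(1)}(20) − f^{(1)}(2)] = 1/12 × (-0.000250000 − (-0.250000)) = 0.0208125.
Partial sum through k=1: 0.597063.
k=2: B_{4}/(4)! × [f^{(3)}(20) − f^{(3)}(2)] = −1/720 × (-7.50000e-06 − (-0.750000)) = -0.00104166.
Partial sum through k=2: 0.596021.
k=3: B_{6}/(6)! × [f^{(5)}(20) − f^{(5)}(2)] = 1/30240 × (-5.62500e-07 − (-5.62500)) = 0.000186012.
Partial sum through k=3: 0.596207.
k=4: B_{8}/(8)! × [f^{(7)}(20) − f^{(7)}(2)] = −1/1209600 × (-7.87500e-08 − (-78.7500)) = -6.51042e-05.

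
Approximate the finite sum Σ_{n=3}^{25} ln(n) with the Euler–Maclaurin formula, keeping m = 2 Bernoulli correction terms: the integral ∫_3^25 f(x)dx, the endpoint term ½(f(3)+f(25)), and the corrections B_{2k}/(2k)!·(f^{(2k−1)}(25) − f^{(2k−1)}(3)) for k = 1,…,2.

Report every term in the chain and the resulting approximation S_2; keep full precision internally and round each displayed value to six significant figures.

The integral term ∫_3^25 ln(x) dx = 55.1761.
Boundary: ½(f(3) + f(25)) = ½(1.09861 + 3.21888) = 2.15874.
Running total after boundary: 57.3348.
Order-1 term: 1/12 · (0.0400000 − 0.333333) = -0.0244444.
Partial sum through k=1: 57.3104.
Order-2 term: −1/720 · (0.000128000 − 0.0740741) = 0.000102703.

S_2 ≈ 57.3105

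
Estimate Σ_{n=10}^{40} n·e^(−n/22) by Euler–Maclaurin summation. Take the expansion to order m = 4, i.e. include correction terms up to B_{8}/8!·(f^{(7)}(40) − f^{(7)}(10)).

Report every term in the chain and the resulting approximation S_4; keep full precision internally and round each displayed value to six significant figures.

Integral: ∫_10^40 x·e^(−x/22) dx = 225.449.
½[f(10) + f(40)] = ½[6.34736 + 6.49282] = 6.42009.
So far: 231.869.
k=1: B_{2}/(2)! × [f^{(1)}(40) − f^{(1)}(10)] = 1/12 × (-0.132808 − 0.346220) = -0.0399190.
Running total after k=1: 231.829.
k=2: B_{4}/(4)! × [f^{(3)}(40) − f^{(3)}(10)] = −1/720 × (0.000396350 − 0.00333821) = 4.08591e-06.
Running total after k=2: 231.829.
k=3: B_{6}/(6)! × [f^{(5)}(40) − f^{(5)}(10)] = 1/30240 × (2.20474e-06 − 1.23163e-05) = -3.34377e-10.
Running total after k=3: 231.829.
k=4: B_{8}/(8)! × [f^{(7)}(40) − f^{(7)}(10)] = −1/1209600 × (7.41856e-09 − 3.66435e-08) = 2.41608e-14.

S_4 ≈ 231.829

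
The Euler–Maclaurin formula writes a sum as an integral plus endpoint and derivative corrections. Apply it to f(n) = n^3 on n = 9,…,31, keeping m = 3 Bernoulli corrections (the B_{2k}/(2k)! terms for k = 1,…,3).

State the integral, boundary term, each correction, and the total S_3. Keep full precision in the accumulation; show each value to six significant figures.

∫_9^31 x^3 dx evaluates to 229240.
Endpoint term: (f(9) + f(31))/2 = (729.000 + 29791.0)/2 = 15260.0.
So far: 244500.
Correction k=1: B_{2}/2! · (f^{(1)}(31) − f^{(1)}(9)) = 1/12 · (2883.00 − 243.000) = 220.000.
Partial sum through k=1: 244720.
Correction k=2: B_{4}/4! · (f^{(3)}(31) − f^{(3)}(9)) = −1/720 · (6.00000 − 6.00000) = 0.00000.
Partial sum through k=2: 244720.
Correction k=3: B_{6}/6! · (f^{(5)}(31) − f^{(5)}(9)) = 1/30240 · (0.00000 − 0.00000) = 0.00000.

S_3 ≈ 244720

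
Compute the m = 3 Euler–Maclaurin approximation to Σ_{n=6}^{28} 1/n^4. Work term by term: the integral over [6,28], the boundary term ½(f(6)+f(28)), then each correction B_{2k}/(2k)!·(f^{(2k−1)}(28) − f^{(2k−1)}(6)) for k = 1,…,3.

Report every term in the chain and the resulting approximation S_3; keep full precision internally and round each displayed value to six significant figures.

Integral: ∫_6^28 1/x^4 dx = 0.00152803.
Endpoint term: (f(6) + f(28))/2 = (0.000771605 + 1.62693e-06)/2 = 0.000386616.
Integral + boundary = 0.00191464.
k=1: B_{2}/(2)! × [f^{(1)}(28) − f^{(1)}(6)] = 1/12 × (-2.32418e-07 − (-0.000514403)) = 4.28476e-05.
Running total after k=1: 0.00195749.
k=2: B_{4}/(4)! × [f^{(3)}(28) − f^{(3)}(6)] = −1/720 × (-8.89355e-09 − (-0.000428669)) = -5.95362e-07.
Running total after k=2: 0.00195689.
k=3: B_{6}/(6)! × [f^{(5)}(28) − f^{(5)}(6)] = 1/30240 × (-6.35253e-10 − (-0.000666819)) = 2.20509e-08.

S_3 ≈ 0.00195692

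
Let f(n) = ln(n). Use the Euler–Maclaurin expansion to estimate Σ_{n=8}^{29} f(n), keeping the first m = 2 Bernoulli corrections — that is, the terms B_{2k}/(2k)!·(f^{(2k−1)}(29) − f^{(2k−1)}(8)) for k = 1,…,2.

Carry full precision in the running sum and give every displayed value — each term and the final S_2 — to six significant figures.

S_2 ≈ 62.7319

The integral term ∫_8^29 ln(x) dx = 60.0160.
Boundary: ½(f(8) + f(29)) = ½(2.07944 + 3.36730) = 2.72337.
So far: 62.7394.
Correction k=1: B_{2}/2! · (f^{(1)}(29) − f^{(1)}(8)) = 1/12 · (0.0344828 − 0.125000) = -0.00754310.
After k=1: 62.7319.
Correction k=2: B_{4}/4! · (f^{(3)}(29) − f^{(3)}(8)) = −1/720 · (8.20042e-05 − 0.00390625) = 5.31145e-06.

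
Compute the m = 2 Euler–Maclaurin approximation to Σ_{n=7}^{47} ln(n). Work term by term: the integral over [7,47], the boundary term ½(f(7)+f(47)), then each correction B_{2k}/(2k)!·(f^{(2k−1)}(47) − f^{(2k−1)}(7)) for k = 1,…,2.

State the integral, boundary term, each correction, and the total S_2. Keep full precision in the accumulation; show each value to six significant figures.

S_2 ≈ 130.223

The integral term ∫_7^47 ln(x) dx = 127.336.
Endpoint term: (f(7) + f(47))/2 = (1.94591 + 3.85015)/2 = 2.89803.
Integral + boundary = 130.234.
Correction k=1: B_{2}/2! · (f^{(1)}(47) − f^{(1)}(7)) = 1/12 · (0.0212766 − 0.142857) = -0.0101317.
After k=1: 130.223.
Correction k=2: B_{4}/4! · (f^{(3)}(47) − f^{(3)}(7)) = −1/720 · (1.92636e-05 − 0.00583090) = 8.07172e-06.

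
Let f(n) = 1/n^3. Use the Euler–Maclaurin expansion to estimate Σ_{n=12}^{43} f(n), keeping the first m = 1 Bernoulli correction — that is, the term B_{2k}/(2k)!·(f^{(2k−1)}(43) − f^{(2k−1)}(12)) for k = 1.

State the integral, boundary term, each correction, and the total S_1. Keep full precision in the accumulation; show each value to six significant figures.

Integral: ∫_12^43 1/x^3 dx = 0.00320181.
Boundary: ½(f(12) + f(43)) = ½(0.000578704 + 1.25775e-05) = 0.000295641.
Integral + boundary = 0.00349745.
Correction k=1: B_{2}/2! · (f^{(1)}(43) − f^{(1)}(12)) = 1/12 · (-8.77501e-07 − (-0.000144676)) = 1.19832e-05.

S_1 ≈ 0.00350943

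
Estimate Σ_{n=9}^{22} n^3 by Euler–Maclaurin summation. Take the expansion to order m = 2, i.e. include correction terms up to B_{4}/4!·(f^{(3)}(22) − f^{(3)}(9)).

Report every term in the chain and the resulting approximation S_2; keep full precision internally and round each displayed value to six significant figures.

S_2 ≈ 62713.0

∫_9^22 x^3 dx evaluates to 56923.8.
½[f(9) + f(22)] = ½[729.000 + 10648.0] = 5688.50.
Integral + boundary = 62612.2.
k=1: B_{2}/(2)! × [f^{(1)}(22) − f^{(1)}(9)] = 1/12 × (1452.00 − 243.000) = 100.750.
Running total after k=1: 62713.0.
k=2: B_{4}/(4)! × [f^{(3)}(22) − f^{(3)}(9)] = −1/720 × (6.00000 − 6.00000) = 0.00000.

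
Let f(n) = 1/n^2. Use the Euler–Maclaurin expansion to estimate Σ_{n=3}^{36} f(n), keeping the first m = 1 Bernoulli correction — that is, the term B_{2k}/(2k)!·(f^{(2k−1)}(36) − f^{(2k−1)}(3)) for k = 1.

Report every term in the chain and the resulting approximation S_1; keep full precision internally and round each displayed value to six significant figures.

Integral: ∫_3^36 1/x^2 dx = 0.305556.
Endpoint term: (f(3) + f(36))/2 = (0.111111 + 0.000771605)/2 = 0.0559414.
Integral + boundary = 0.361497.
Order-1 term: 1/12 · (-4.28669e-05 − (-0.0740741)) = 0.00616927.

S_1 ≈ 0.367666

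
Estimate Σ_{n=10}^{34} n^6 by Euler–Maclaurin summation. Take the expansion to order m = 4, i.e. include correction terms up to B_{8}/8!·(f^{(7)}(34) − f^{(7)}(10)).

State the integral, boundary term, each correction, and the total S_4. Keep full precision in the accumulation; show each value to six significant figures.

∫_10^34 x^6 dx evaluates to 7.50191e+09.
Boundary: ½(f(10) + f(34)) = ½(1.00000e+06 + 1.54480e+09) = 7.72902e+08.
So far: 8.27481e+09.
Correction k=1: B_{2}/2! · (f^{(1)}(34) − f^{(1)}(10)) = 1/12 · (2.72613e+08 − 600000) = 2.26677e+07.
After k=1: 8.29748e+09.
Correction k=2: B_{4}/4! · (f^{(3)}(34) − f^{(3)}(10)) = −1/720 · (4.71648e+06 − 120000) = -6384.00.
After k=2: 8.29747e+09.
Correction k=3: B_{6}/6! · (f^{(5)}(34) − f^{(5)}(10)) = 1/30240 · (24480.0 − 7200.00) = 0.571429.
After k=3: 8.29747e+09.
Correction k=4: B_{8}/8! · (f^{(7)}(34) − f^{(7)}(10)) = −1/1209600 · (0.00000 − 0.00000) = 0.00000.

S_4 ≈ 8.29747e+09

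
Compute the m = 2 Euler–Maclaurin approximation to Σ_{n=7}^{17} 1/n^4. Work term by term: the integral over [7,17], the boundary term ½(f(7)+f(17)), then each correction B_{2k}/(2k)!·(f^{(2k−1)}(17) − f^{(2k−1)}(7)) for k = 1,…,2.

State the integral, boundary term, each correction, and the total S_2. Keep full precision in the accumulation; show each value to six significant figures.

S_2 ≈ 0.00113760

Integral: ∫_7^17 1/x^4 dx = 0.000903970.
½[f(7) + f(17)] = ½[0.000416493 + 1.19730e-05] = 0.000214233.
So far: 0.00111820.
Correction k=1: B_{2}/2! · (f^{(1)}(17) − f^{(1)}(7)) = 1/12 · (-2.81719e-06 − (-0.000237996)) = 1.95982e-05.
Running total after k=1: 0.00113780.
Correction k=2: B_{4}/4! · (f^{(3)}(17) − f^{(3)}(7)) = −1/720 · (-2.92441e-07 − (-0.000145712)) = -2.01971e-07.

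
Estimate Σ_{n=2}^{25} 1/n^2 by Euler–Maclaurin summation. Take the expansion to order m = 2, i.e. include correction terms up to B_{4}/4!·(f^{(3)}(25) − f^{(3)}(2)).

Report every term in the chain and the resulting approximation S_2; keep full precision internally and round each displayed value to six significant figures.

S_2 ≈ 0.605581

The integral term ∫_2^25 1/x^2 dx = 0.460000.
½[f(2) + f(25)] = ½[0.250000 + 0.00160000] = 0.125800.
Integral + boundary = 0.585800.
Order-1 term: 1/12 · (-0.000128000 − (-0.250000)) = 0.0208227.
Running total after k=1: 0.606623.
Order-2 term: −1/720 · (-2.45760e-06 − (-0.750000)) = -0.00104166.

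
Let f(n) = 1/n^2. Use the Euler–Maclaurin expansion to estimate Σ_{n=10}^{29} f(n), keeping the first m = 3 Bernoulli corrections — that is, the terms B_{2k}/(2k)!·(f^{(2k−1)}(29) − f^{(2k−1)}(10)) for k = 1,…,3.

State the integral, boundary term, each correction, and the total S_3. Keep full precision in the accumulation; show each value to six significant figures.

S_3 ≈ 0.0712713

Integral: ∫_10^29 1/x^2 dx = 0.0655172.
Boundary: ½(f(10) + f(29)) = ½(0.0100000 + 0.00118906) = 0.00559453.
Integral + boundary = 0.0711118.
k=1: B_{2}/(2)! × [f^{(1)}(29) − f^{(1)}(10)] = 1/12 × (-8.20042e-05 − (-0.00200000)) = 0.000159833.
Running total after k=1: 0.0712716.
k=2: B_{4}/(4)! × [f^{(3)}(29) − f^{(3)}(10)] = −1/720 × (-1.17010e-06 − (-0.000240000)) = -3.31708e-07.
Running total after k=2: 0.0712713.
k=3: B_{6}/(6)! × [f^{(5)}(29) − f^{(5)}(10)] = 1/30240 × (-4.17394e-08 − (-7.20000e-05)) = 2.37957e-09.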